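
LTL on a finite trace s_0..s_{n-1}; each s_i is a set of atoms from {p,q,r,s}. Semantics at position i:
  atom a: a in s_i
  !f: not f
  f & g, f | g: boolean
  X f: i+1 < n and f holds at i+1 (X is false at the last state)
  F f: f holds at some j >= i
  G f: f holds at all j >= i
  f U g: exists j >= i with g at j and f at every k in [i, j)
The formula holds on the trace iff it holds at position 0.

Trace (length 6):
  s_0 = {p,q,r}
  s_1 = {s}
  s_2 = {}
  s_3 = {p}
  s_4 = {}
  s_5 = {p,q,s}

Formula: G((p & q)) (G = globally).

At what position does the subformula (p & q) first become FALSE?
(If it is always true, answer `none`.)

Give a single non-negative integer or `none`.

Answer: 1

Derivation:
s_0={p,q,r}: (p & q)=True p=True q=True
s_1={s}: (p & q)=False p=False q=False
s_2={}: (p & q)=False p=False q=False
s_3={p}: (p & q)=False p=True q=False
s_4={}: (p & q)=False p=False q=False
s_5={p,q,s}: (p & q)=True p=True q=True
G((p & q)) holds globally = False
First violation at position 1.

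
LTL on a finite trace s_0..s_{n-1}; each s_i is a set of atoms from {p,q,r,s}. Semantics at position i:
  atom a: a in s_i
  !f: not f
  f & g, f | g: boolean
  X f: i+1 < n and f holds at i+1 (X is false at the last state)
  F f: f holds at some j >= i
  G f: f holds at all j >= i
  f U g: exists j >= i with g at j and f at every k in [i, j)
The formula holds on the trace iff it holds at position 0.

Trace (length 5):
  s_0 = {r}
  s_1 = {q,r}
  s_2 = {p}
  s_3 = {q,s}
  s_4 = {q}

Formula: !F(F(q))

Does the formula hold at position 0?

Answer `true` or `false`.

Answer: false

Derivation:
s_0={r}: !F(F(q))=False F(F(q))=True F(q)=True q=False
s_1={q,r}: !F(F(q))=False F(F(q))=True F(q)=True q=True
s_2={p}: !F(F(q))=False F(F(q))=True F(q)=True q=False
s_3={q,s}: !F(F(q))=False F(F(q))=True F(q)=True q=True
s_4={q}: !F(F(q))=False F(F(q))=True F(q)=True q=True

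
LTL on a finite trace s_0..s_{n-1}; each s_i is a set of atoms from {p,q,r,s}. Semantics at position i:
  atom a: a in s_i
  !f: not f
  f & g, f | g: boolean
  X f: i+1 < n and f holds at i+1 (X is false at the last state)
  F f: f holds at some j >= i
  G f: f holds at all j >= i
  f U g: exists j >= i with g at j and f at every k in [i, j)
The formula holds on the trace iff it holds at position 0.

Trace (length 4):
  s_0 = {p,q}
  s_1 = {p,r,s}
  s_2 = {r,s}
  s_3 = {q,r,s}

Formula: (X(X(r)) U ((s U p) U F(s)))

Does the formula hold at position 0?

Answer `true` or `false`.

Answer: true

Derivation:
s_0={p,q}: (X(X(r)) U ((s U p) U F(s)))=True X(X(r))=True X(r)=True r=False ((s U p) U F(s))=True (s U p)=True s=False p=True F(s)=True
s_1={p,r,s}: (X(X(r)) U ((s U p) U F(s)))=True X(X(r))=True X(r)=True r=True ((s U p) U F(s))=True (s U p)=True s=True p=True F(s)=True
s_2={r,s}: (X(X(r)) U ((s U p) U F(s)))=True X(X(r))=False X(r)=True r=True ((s U p) U F(s))=True (s U p)=False s=True p=False F(s)=True
s_3={q,r,s}: (X(X(r)) U ((s U p) U F(s)))=True X(X(r))=False X(r)=False r=True ((s U p) U F(s))=True (s U p)=False s=True p=False F(s)=True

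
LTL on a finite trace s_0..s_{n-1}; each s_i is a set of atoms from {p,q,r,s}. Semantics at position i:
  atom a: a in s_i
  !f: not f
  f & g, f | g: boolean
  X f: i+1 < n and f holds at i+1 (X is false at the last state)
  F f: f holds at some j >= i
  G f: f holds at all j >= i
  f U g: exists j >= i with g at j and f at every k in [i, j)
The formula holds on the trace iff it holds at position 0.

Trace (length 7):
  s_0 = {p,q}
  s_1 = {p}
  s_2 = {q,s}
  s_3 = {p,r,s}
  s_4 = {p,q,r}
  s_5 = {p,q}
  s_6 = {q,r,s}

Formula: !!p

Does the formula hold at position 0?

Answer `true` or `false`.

Answer: true

Derivation:
s_0={p,q}: !!p=True !p=False p=True
s_1={p}: !!p=True !p=False p=True
s_2={q,s}: !!p=False !p=True p=False
s_3={p,r,s}: !!p=True !p=False p=True
s_4={p,q,r}: !!p=True !p=False p=True
s_5={p,q}: !!p=True !p=False p=True
s_6={q,r,s}: !!p=False !p=True p=False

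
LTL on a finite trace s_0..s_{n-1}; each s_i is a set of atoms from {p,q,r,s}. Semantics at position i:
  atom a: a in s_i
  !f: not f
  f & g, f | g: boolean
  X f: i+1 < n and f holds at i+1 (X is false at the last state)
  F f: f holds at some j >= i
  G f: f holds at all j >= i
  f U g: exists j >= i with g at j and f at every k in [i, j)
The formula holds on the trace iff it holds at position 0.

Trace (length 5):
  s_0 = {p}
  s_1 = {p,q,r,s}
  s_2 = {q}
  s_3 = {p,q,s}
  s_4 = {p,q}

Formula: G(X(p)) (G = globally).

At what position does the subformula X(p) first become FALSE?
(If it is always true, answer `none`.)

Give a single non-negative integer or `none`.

s_0={p}: X(p)=True p=True
s_1={p,q,r,s}: X(p)=False p=True
s_2={q}: X(p)=True p=False
s_3={p,q,s}: X(p)=True p=True
s_4={p,q}: X(p)=False p=True
G(X(p)) holds globally = False
First violation at position 1.

Answer: 1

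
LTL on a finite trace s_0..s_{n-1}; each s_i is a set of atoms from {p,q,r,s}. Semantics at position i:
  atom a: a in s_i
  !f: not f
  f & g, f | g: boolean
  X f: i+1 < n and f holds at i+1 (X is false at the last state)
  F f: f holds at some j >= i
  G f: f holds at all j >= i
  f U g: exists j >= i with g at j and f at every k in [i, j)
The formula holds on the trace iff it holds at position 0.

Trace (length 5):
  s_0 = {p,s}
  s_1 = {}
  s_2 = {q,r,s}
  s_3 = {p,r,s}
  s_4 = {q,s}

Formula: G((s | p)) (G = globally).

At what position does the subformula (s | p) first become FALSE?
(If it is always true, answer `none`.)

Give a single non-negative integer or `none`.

Answer: 1

Derivation:
s_0={p,s}: (s | p)=True s=True p=True
s_1={}: (s | p)=False s=False p=False
s_2={q,r,s}: (s | p)=True s=True p=False
s_3={p,r,s}: (s | p)=True s=True p=True
s_4={q,s}: (s | p)=True s=True p=False
G((s | p)) holds globally = False
First violation at position 1.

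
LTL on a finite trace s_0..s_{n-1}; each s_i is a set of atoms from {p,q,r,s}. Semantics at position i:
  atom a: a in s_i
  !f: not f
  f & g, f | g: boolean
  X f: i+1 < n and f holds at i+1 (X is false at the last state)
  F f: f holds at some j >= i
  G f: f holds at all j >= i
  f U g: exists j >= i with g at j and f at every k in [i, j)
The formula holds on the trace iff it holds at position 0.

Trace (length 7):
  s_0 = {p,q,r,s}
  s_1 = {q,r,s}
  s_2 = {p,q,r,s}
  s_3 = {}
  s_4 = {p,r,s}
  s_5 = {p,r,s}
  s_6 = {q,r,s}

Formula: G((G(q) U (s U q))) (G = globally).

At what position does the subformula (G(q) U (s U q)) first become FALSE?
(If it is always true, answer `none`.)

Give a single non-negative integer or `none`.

s_0={p,q,r,s}: (G(q) U (s U q))=True G(q)=False q=True (s U q)=True s=True
s_1={q,r,s}: (G(q) U (s U q))=True G(q)=False q=True (s U q)=True s=True
s_2={p,q,r,s}: (G(q) U (s U q))=True G(q)=False q=True (s U q)=True s=True
s_3={}: (G(q) U (s U q))=False G(q)=False q=False (s U q)=False s=False
s_4={p,r,s}: (G(q) U (s U q))=True G(q)=False q=False (s U q)=True s=True
s_5={p,r,s}: (G(q) U (s U q))=True G(q)=False q=False (s U q)=True s=True
s_6={q,r,s}: (G(q) U (s U q))=True G(q)=True q=True (s U q)=True s=True
G((G(q) U (s U q))) holds globally = False
First violation at position 3.

Answer: 3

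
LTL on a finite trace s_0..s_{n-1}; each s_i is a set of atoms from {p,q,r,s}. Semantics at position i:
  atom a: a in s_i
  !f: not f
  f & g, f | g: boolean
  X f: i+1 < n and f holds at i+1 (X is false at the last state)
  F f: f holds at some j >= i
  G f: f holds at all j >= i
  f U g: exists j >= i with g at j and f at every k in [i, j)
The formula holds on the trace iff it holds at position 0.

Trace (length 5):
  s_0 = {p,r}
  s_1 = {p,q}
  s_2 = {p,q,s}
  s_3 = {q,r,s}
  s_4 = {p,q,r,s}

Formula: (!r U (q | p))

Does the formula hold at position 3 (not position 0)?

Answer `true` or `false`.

s_0={p,r}: (!r U (q | p))=True !r=False r=True (q | p)=True q=False p=True
s_1={p,q}: (!r U (q | p))=True !r=True r=False (q | p)=True q=True p=True
s_2={p,q,s}: (!r U (q | p))=True !r=True r=False (q | p)=True q=True p=True
s_3={q,r,s}: (!r U (q | p))=True !r=False r=True (q | p)=True q=True p=False
s_4={p,q,r,s}: (!r U (q | p))=True !r=False r=True (q | p)=True q=True p=True
Evaluating at position 3: result = True

Answer: true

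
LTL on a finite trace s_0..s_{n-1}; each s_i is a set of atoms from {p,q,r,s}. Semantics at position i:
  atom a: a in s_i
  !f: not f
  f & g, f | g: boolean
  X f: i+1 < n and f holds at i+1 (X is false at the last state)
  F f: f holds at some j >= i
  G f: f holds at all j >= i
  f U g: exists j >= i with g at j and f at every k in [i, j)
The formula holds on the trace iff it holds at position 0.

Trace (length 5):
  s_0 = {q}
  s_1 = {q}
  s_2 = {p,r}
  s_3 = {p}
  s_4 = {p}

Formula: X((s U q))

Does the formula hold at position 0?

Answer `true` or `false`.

s_0={q}: X((s U q))=True (s U q)=True s=False q=True
s_1={q}: X((s U q))=False (s U q)=True s=False q=True
s_2={p,r}: X((s U q))=False (s U q)=False s=False q=False
s_3={p}: X((s U q))=False (s U q)=False s=False q=False
s_4={p}: X((s U q))=False (s U q)=False s=False q=False

Answer: true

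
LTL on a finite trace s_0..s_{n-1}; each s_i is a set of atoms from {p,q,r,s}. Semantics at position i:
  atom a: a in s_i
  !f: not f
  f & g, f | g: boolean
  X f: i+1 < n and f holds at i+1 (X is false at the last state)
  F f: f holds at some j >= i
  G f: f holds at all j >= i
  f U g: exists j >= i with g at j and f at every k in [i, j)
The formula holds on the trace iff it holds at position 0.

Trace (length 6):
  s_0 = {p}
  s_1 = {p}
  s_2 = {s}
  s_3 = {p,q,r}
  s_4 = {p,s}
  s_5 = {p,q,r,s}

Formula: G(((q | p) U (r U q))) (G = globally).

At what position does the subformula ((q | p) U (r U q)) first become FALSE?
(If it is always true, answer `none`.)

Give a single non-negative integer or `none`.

s_0={p}: ((q | p) U (r U q))=False (q | p)=True q=False p=True (r U q)=False r=False
s_1={p}: ((q | p) U (r U q))=False (q | p)=True q=False p=True (r U q)=False r=False
s_2={s}: ((q | p) U (r U q))=False (q | p)=False q=False p=False (r U q)=False r=False
s_3={p,q,r}: ((q | p) U (r U q))=True (q | p)=True q=True p=True (r U q)=True r=True
s_4={p,s}: ((q | p) U (r U q))=True (q | p)=True q=False p=True (r U q)=False r=False
s_5={p,q,r,s}: ((q | p) U (r U q))=True (q | p)=True q=True p=True (r U q)=True r=True
G(((q | p) U (r U q))) holds globally = False
First violation at position 0.

Answer: 0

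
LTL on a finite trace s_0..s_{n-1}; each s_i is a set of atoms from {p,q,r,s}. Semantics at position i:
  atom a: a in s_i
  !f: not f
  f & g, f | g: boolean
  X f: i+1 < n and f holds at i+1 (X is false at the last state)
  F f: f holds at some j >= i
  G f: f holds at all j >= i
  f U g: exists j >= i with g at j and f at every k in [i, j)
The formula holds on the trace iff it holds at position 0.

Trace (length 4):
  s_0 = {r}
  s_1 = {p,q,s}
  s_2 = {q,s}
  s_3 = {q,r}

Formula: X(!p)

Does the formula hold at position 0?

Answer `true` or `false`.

s_0={r}: X(!p)=False !p=True p=False
s_1={p,q,s}: X(!p)=True !p=False p=True
s_2={q,s}: X(!p)=True !p=True p=False
s_3={q,r}: X(!p)=False !p=True p=False

Answer: false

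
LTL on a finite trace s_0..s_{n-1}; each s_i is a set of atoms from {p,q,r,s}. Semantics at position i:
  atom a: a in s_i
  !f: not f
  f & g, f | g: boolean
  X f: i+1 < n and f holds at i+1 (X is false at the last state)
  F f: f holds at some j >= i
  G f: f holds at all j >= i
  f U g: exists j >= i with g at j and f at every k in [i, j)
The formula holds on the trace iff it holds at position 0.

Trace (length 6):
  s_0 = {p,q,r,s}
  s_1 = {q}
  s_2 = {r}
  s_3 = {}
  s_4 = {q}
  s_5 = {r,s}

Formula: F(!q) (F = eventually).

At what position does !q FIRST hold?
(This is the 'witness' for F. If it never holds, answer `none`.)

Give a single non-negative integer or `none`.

s_0={p,q,r,s}: !q=False q=True
s_1={q}: !q=False q=True
s_2={r}: !q=True q=False
s_3={}: !q=True q=False
s_4={q}: !q=False q=True
s_5={r,s}: !q=True q=False
F(!q) holds; first witness at position 2.

Answer: 2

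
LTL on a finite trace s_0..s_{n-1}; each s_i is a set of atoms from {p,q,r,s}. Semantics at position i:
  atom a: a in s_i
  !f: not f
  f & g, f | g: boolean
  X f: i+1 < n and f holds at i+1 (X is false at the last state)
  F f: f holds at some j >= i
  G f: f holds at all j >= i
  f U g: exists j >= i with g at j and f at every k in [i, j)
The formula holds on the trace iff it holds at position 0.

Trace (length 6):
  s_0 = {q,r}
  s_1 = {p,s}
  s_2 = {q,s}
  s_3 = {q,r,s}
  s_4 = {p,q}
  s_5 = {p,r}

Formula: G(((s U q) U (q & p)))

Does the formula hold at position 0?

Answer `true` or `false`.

s_0={q,r}: G(((s U q) U (q & p)))=False ((s U q) U (q & p))=True (s U q)=True s=False q=True (q & p)=False p=False
s_1={p,s}: G(((s U q) U (q & p)))=False ((s U q) U (q & p))=True (s U q)=True s=True q=False (q & p)=False p=True
s_2={q,s}: G(((s U q) U (q & p)))=False ((s U q) U (q & p))=True (s U q)=True s=True q=True (q & p)=False p=False
s_3={q,r,s}: G(((s U q) U (q & p)))=False ((s U q) U (q & p))=True (s U q)=True s=True q=True (q & p)=False p=False
s_4={p,q}: G(((s U q) U (q & p)))=False ((s U q) U (q & p))=True (s U q)=True s=False q=True (q & p)=True p=True
s_5={p,r}: G(((s U q) U (q & p)))=False ((s U q) U (q & p))=False (s U q)=False s=False q=False (q & p)=False p=True

Answer: false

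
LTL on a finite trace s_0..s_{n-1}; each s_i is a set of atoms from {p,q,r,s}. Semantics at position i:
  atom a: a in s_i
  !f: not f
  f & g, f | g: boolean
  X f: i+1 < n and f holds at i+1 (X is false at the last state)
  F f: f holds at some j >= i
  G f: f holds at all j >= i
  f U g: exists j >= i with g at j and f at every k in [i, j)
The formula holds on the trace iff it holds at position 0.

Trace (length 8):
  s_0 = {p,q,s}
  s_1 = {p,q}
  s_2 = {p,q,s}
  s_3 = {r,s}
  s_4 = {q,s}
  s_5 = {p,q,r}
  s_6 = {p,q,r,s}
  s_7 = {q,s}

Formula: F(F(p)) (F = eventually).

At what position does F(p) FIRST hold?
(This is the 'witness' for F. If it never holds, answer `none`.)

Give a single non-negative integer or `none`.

Answer: 0

Derivation:
s_0={p,q,s}: F(p)=True p=True
s_1={p,q}: F(p)=True p=True
s_2={p,q,s}: F(p)=True p=True
s_3={r,s}: F(p)=True p=False
s_4={q,s}: F(p)=True p=False
s_5={p,q,r}: F(p)=True p=True
s_6={p,q,r,s}: F(p)=True p=True
s_7={q,s}: F(p)=False p=False
F(F(p)) holds; first witness at position 0.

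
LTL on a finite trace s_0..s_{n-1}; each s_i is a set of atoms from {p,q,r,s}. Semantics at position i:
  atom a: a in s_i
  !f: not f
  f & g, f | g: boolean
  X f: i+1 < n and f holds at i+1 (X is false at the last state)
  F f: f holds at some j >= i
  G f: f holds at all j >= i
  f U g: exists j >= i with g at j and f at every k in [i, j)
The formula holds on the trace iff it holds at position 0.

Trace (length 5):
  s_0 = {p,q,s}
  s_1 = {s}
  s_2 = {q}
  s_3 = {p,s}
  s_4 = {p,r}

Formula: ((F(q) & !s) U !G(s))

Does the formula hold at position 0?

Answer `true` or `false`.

s_0={p,q,s}: ((F(q) & !s) U !G(s))=True (F(q) & !s)=False F(q)=True q=True !s=False s=True !G(s)=True G(s)=False
s_1={s}: ((F(q) & !s) U !G(s))=True (F(q) & !s)=False F(q)=True q=False !s=False s=True !G(s)=True G(s)=False
s_2={q}: ((F(q) & !s) U !G(s))=True (F(q) & !s)=True F(q)=True q=True !s=True s=False !G(s)=True G(s)=False
s_3={p,s}: ((F(q) & !s) U !G(s))=True (F(q) & !s)=False F(q)=False q=False !s=False s=True !G(s)=True G(s)=False
s_4={p,r}: ((F(q) & !s) U !G(s))=True (F(q) & !s)=False F(q)=False q=False !s=True s=False !G(s)=True G(s)=False

Answer: true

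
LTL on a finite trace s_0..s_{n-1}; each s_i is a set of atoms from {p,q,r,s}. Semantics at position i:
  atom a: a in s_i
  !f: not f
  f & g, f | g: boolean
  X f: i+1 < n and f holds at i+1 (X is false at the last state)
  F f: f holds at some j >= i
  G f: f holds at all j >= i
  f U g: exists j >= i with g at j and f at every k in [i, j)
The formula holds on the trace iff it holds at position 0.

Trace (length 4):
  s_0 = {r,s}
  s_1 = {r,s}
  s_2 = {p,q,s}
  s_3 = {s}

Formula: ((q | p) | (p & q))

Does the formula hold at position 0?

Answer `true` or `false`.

s_0={r,s}: ((q | p) | (p & q))=False (q | p)=False q=False p=False (p & q)=False
s_1={r,s}: ((q | p) | (p & q))=False (q | p)=False q=False p=False (p & q)=False
s_2={p,q,s}: ((q | p) | (p & q))=True (q | p)=True q=True p=True (p & q)=True
s_3={s}: ((q | p) | (p & q))=False (q | p)=False q=False p=False (p & q)=False

Answer: false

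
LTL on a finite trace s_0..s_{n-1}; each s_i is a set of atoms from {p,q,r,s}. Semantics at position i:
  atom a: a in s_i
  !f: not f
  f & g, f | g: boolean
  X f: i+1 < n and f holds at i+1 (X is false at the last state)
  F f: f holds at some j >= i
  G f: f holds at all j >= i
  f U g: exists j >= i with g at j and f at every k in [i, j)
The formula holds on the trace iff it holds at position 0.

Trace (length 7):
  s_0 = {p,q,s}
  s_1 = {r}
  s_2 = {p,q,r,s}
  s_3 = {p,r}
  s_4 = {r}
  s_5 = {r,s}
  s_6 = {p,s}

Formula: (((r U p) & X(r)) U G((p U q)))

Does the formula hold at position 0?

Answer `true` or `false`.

Answer: false

Derivation:
s_0={p,q,s}: (((r U p) & X(r)) U G((p U q)))=False ((r U p) & X(r))=True (r U p)=True r=False p=True X(r)=True G((p U q))=False (p U q)=True q=True
s_1={r}: (((r U p) & X(r)) U G((p U q)))=False ((r U p) & X(r))=True (r U p)=True r=True p=False X(r)=True G((p U q))=False (p U q)=False q=False
s_2={p,q,r,s}: (((r U p) & X(r)) U G((p U q)))=False ((r U p) & X(r))=True (r U p)=True r=True p=True X(r)=True G((p U q))=False (p U q)=True q=True
s_3={p,r}: (((r U p) & X(r)) U G((p U q)))=False ((r U p) & X(r))=True (r U p)=True r=True p=True X(r)=True G((p U q))=False (p U q)=False q=False
s_4={r}: (((r U p) & X(r)) U G((p U q)))=False ((r U p) & X(r))=True (r U p)=True r=True p=False X(r)=True G((p U q))=False (p U q)=False q=False
s_5={r,s}: (((r U p) & X(r)) U G((p U q)))=False ((r U p) & X(r))=False (r U p)=True r=True p=False X(r)=False G((p U q))=False (p U q)=False q=False
s_6={p,s}: (((r U p) & X(r)) U G((p U q)))=False ((r U p) & X(r))=False (r U p)=True r=False p=True X(r)=False G((p U q))=False (p U q)=False q=False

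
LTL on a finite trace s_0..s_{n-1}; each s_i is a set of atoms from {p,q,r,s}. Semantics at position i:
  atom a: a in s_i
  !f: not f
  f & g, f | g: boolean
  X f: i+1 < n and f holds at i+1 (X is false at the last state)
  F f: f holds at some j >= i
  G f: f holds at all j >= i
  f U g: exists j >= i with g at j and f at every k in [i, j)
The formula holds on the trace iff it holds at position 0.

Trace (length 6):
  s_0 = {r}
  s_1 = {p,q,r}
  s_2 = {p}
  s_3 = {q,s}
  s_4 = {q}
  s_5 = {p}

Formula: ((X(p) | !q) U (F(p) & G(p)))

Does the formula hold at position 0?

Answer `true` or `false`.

s_0={r}: ((X(p) | !q) U (F(p) & G(p)))=False (X(p) | !q)=True X(p)=True p=False !q=True q=False (F(p) & G(p))=False F(p)=True G(p)=False
s_1={p,q,r}: ((X(p) | !q) U (F(p) & G(p)))=False (X(p) | !q)=True X(p)=True p=True !q=False q=True (F(p) & G(p))=False F(p)=True G(p)=False
s_2={p}: ((X(p) | !q) U (F(p) & G(p)))=False (X(p) | !q)=True X(p)=False p=True !q=True q=False (F(p) & G(p))=False F(p)=True G(p)=False
s_3={q,s}: ((X(p) | !q) U (F(p) & G(p)))=False (X(p) | !q)=False X(p)=False p=False !q=False q=True (F(p) & G(p))=False F(p)=True G(p)=False
s_4={q}: ((X(p) | !q) U (F(p) & G(p)))=True (X(p) | !q)=True X(p)=True p=False !q=False q=True (F(p) & G(p))=False F(p)=True G(p)=False
s_5={p}: ((X(p) | !q) U (F(p) & G(p)))=True (X(p) | !q)=True X(p)=False p=True !q=True q=False (F(p) & G(p))=True F(p)=True G(p)=True

Answer: false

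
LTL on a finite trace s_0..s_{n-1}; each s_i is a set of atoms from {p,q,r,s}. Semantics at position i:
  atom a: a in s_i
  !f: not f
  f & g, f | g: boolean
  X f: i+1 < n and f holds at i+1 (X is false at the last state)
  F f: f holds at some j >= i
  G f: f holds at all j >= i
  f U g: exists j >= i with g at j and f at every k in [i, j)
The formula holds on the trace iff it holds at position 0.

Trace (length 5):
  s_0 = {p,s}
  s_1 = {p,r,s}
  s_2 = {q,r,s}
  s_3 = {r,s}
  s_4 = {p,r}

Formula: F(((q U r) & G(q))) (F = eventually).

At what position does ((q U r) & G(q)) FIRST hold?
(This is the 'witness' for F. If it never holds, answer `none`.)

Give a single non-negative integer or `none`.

s_0={p,s}: ((q U r) & G(q))=False (q U r)=False q=False r=False G(q)=False
s_1={p,r,s}: ((q U r) & G(q))=False (q U r)=True q=False r=True G(q)=False
s_2={q,r,s}: ((q U r) & G(q))=False (q U r)=True q=True r=True G(q)=False
s_3={r,s}: ((q U r) & G(q))=False (q U r)=True q=False r=True G(q)=False
s_4={p,r}: ((q U r) & G(q))=False (q U r)=True q=False r=True G(q)=False
F(((q U r) & G(q))) does not hold (no witness exists).

Answer: none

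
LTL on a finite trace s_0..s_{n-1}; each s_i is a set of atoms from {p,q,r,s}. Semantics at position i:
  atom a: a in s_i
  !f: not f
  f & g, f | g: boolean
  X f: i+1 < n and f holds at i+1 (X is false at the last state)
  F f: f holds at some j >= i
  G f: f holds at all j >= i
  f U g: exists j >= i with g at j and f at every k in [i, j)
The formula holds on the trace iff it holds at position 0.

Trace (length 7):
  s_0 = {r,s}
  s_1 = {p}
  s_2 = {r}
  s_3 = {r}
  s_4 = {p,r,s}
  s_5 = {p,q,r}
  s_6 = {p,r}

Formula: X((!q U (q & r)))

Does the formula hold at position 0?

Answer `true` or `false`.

Answer: true

Derivation:
s_0={r,s}: X((!q U (q & r)))=True (!q U (q & r))=True !q=True q=False (q & r)=False r=True
s_1={p}: X((!q U (q & r)))=True (!q U (q & r))=True !q=True q=False (q & r)=False r=False
s_2={r}: X((!q U (q & r)))=True (!q U (q & r))=True !q=True q=False (q & r)=False r=True
s_3={r}: X((!q U (q & r)))=True (!q U (q & r))=True !q=True q=False (q & r)=False r=True
s_4={p,r,s}: X((!q U (q & r)))=True (!q U (q & r))=True !q=True q=False (q & r)=False r=True
s_5={p,q,r}: X((!q U (q & r)))=False (!q U (q & r))=True !q=False q=True (q & r)=True r=True
s_6={p,r}: X((!q U (q & r)))=False (!q U (q & r))=False !q=True q=False (q & r)=False r=True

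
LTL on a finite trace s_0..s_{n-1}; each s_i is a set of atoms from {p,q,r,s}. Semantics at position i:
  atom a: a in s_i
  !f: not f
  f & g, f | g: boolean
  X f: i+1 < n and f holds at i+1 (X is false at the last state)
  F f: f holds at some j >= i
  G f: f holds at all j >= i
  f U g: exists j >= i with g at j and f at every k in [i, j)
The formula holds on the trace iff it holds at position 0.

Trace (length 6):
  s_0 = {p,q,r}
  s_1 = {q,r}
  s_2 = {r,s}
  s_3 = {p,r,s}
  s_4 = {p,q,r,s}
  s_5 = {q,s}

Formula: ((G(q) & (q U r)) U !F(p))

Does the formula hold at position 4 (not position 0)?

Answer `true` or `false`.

Answer: true

Derivation:
s_0={p,q,r}: ((G(q) & (q U r)) U !F(p))=False (G(q) & (q U r))=False G(q)=False q=True (q U r)=True r=True !F(p)=False F(p)=True p=True
s_1={q,r}: ((G(q) & (q U r)) U !F(p))=False (G(q) & (q U r))=False G(q)=False q=True (q U r)=True r=True !F(p)=False F(p)=True p=False
s_2={r,s}: ((G(q) & (q U r)) U !F(p))=False (G(q) & (q U r))=False G(q)=False q=False (q U r)=True r=True !F(p)=False F(p)=True p=False
s_3={p,r,s}: ((G(q) & (q U r)) U !F(p))=False (G(q) & (q U r))=False G(q)=False q=False (q U r)=True r=True !F(p)=False F(p)=True p=True
s_4={p,q,r,s}: ((G(q) & (q U r)) U !F(p))=True (G(q) & (q U r))=True G(q)=True q=True (q U r)=True r=True !F(p)=False F(p)=True p=True
s_5={q,s}: ((G(q) & (q U r)) U !F(p))=True (G(q) & (q U r))=False G(q)=True q=True (q U r)=False r=False !F(p)=True F(p)=False p=False
Evaluating at position 4: result = True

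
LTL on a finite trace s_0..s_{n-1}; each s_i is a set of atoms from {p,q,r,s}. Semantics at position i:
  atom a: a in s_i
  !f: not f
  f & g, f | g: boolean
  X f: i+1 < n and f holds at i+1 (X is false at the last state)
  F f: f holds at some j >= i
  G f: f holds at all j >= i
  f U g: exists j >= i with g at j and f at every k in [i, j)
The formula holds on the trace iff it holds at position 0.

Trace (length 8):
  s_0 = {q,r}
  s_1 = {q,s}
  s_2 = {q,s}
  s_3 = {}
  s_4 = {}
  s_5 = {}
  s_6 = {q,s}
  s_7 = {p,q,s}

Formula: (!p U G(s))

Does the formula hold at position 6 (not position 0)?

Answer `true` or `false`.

s_0={q,r}: (!p U G(s))=True !p=True p=False G(s)=False s=False
s_1={q,s}: (!p U G(s))=True !p=True p=False G(s)=False s=True
s_2={q,s}: (!p U G(s))=True !p=True p=False G(s)=False s=True
s_3={}: (!p U G(s))=True !p=True p=False G(s)=False s=False
s_4={}: (!p U G(s))=True !p=True p=False G(s)=False s=False
s_5={}: (!p U G(s))=True !p=True p=False G(s)=False s=False
s_6={q,s}: (!p U G(s))=True !p=True p=False G(s)=True s=True
s_7={p,q,s}: (!p U G(s))=True !p=False p=True G(s)=True s=True
Evaluating at position 6: result = True

Answer: true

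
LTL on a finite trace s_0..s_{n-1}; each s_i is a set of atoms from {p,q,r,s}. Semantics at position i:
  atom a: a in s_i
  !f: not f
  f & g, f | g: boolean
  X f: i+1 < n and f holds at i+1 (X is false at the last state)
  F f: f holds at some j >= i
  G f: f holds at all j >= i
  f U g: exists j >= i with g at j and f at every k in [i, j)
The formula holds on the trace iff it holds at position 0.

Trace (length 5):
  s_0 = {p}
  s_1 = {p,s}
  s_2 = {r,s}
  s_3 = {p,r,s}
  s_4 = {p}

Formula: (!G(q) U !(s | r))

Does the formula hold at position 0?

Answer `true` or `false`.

Answer: true

Derivation:
s_0={p}: (!G(q) U !(s | r))=True !G(q)=True G(q)=False q=False !(s | r)=True (s | r)=False s=False r=False
s_1={p,s}: (!G(q) U !(s | r))=True !G(q)=True G(q)=False q=False !(s | r)=False (s | r)=True s=True r=False
s_2={r,s}: (!G(q) U !(s | r))=True !G(q)=True G(q)=False q=False !(s | r)=False (s | r)=True s=True r=True
s_3={p,r,s}: (!G(q) U !(s | r))=True !G(q)=True G(q)=False q=False !(s | r)=False (s | r)=True s=True r=True
s_4={p}: (!G(q) U !(s | r))=True !G(q)=True G(q)=False q=False !(s | r)=True (s | r)=False s=False r=False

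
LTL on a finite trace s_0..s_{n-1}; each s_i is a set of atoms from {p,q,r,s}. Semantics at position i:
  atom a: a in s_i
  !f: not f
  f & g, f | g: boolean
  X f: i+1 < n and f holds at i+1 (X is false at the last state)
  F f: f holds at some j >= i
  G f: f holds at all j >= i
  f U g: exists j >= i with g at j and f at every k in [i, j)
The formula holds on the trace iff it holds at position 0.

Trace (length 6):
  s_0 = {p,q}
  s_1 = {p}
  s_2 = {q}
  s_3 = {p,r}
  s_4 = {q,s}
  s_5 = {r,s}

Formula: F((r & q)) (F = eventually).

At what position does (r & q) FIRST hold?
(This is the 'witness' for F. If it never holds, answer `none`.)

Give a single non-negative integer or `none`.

s_0={p,q}: (r & q)=False r=False q=True
s_1={p}: (r & q)=False r=False q=False
s_2={q}: (r & q)=False r=False q=True
s_3={p,r}: (r & q)=False r=True q=False
s_4={q,s}: (r & q)=False r=False q=True
s_5={r,s}: (r & q)=False r=True q=False
F((r & q)) does not hold (no witness exists).

Answer: none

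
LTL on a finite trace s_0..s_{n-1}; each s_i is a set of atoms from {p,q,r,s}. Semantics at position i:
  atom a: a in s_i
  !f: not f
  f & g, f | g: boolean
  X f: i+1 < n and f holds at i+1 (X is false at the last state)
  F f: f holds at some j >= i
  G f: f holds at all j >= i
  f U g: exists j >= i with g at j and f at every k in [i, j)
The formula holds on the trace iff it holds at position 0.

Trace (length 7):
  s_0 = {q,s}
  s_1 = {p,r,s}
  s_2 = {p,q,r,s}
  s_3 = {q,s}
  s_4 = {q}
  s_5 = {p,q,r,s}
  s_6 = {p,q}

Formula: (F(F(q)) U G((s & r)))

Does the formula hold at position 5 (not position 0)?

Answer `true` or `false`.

Answer: false

Derivation:
s_0={q,s}: (F(F(q)) U G((s & r)))=False F(F(q))=True F(q)=True q=True G((s & r))=False (s & r)=False s=True r=False
s_1={p,r,s}: (F(F(q)) U G((s & r)))=False F(F(q))=True F(q)=True q=False G((s & r))=False (s & r)=True s=True r=True
s_2={p,q,r,s}: (F(F(q)) U G((s & r)))=False F(F(q))=True F(q)=True q=True G((s & r))=False (s & r)=True s=True r=True
s_3={q,s}: (F(F(q)) U G((s & r)))=False F(F(q))=True F(q)=True q=True G((s & r))=False (s & r)=False s=True r=False
s_4={q}: (F(F(q)) U G((s & r)))=False F(F(q))=True F(q)=True q=True G((s & r))=False (s & r)=False s=False r=False
s_5={p,q,r,s}: (F(F(q)) U G((s & r)))=False F(F(q))=True F(q)=True q=True G((s & r))=False (s & r)=True s=True r=True
s_6={p,q}: (F(F(q)) U G((s & r)))=False F(F(q))=True F(q)=True q=True G((s & r))=False (s & r)=False s=False r=False
Evaluating at position 5: result = False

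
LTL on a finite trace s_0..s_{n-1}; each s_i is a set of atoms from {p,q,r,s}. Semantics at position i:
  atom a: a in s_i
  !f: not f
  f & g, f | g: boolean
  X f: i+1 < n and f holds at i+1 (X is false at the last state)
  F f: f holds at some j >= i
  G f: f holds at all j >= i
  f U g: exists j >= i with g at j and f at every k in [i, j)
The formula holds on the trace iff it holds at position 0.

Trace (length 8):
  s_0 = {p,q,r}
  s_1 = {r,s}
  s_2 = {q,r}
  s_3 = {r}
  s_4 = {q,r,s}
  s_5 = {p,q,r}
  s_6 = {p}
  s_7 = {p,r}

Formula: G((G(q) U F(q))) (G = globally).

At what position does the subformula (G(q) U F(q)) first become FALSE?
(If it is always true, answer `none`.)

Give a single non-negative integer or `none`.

Answer: 6

Derivation:
s_0={p,q,r}: (G(q) U F(q))=True G(q)=False q=True F(q)=True
s_1={r,s}: (G(q) U F(q))=True G(q)=False q=False F(q)=True
s_2={q,r}: (G(q) U F(q))=True G(q)=False q=True F(q)=True
s_3={r}: (G(q) U F(q))=True G(q)=False q=False F(q)=True
s_4={q,r,s}: (G(q) U F(q))=True G(q)=False q=True F(q)=True
s_5={p,q,r}: (G(q) U F(q))=True G(q)=False q=True F(q)=True
s_6={p}: (G(q) U F(q))=False G(q)=False q=False F(q)=False
s_7={p,r}: (G(q) U F(q))=False G(q)=False q=False F(q)=False
G((G(q) U F(q))) holds globally = False
First violation at position 6.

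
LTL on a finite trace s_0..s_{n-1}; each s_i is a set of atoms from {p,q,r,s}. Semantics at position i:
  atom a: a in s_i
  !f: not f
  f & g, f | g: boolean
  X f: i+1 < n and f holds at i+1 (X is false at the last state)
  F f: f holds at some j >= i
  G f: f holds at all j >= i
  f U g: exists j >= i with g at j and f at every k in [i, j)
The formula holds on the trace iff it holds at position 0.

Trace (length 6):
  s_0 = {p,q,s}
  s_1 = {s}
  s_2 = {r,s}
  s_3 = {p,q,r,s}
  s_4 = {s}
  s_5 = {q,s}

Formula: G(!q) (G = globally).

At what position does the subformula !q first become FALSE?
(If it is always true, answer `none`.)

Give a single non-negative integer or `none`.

Answer: 0

Derivation:
s_0={p,q,s}: !q=False q=True
s_1={s}: !q=True q=False
s_2={r,s}: !q=True q=False
s_3={p,q,r,s}: !q=False q=True
s_4={s}: !q=True q=False
s_5={q,s}: !q=False q=True
G(!q) holds globally = False
First violation at position 0.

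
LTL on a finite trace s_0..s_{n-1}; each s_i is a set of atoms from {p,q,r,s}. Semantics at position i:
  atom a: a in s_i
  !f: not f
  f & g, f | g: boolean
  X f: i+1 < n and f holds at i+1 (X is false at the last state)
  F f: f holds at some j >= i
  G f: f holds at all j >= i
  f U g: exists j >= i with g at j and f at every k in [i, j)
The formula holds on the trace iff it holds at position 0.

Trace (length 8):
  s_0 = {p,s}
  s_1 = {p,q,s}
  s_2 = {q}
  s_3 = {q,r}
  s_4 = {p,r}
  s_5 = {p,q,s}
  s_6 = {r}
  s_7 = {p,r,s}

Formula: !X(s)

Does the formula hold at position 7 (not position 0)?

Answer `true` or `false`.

Answer: true

Derivation:
s_0={p,s}: !X(s)=False X(s)=True s=True
s_1={p,q,s}: !X(s)=True X(s)=False s=True
s_2={q}: !X(s)=True X(s)=False s=False
s_3={q,r}: !X(s)=True X(s)=False s=False
s_4={p,r}: !X(s)=False X(s)=True s=False
s_5={p,q,s}: !X(s)=True X(s)=False s=True
s_6={r}: !X(s)=False X(s)=True s=False
s_7={p,r,s}: !X(s)=True X(s)=False s=True
Evaluating at position 7: result = True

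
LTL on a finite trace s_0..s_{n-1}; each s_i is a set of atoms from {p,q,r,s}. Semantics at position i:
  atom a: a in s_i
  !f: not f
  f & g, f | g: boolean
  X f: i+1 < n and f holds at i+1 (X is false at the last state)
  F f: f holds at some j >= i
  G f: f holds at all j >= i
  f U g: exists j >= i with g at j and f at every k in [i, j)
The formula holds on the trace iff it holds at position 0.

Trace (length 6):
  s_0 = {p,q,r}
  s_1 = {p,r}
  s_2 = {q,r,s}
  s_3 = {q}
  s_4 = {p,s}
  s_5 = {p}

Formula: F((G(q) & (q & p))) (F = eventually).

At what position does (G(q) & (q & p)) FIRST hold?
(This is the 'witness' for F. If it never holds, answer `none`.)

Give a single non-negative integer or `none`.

s_0={p,q,r}: (G(q) & (q & p))=False G(q)=False q=True (q & p)=True p=True
s_1={p,r}: (G(q) & (q & p))=False G(q)=False q=False (q & p)=False p=True
s_2={q,r,s}: (G(q) & (q & p))=False G(q)=False q=True (q & p)=False p=False
s_3={q}: (G(q) & (q & p))=False G(q)=False q=True (q & p)=False p=False
s_4={p,s}: (G(q) & (q & p))=False G(q)=False q=False (q & p)=False p=True
s_5={p}: (G(q) & (q & p))=False G(q)=False q=False (q & p)=False p=True
F((G(q) & (q & p))) does not hold (no witness exists).

Answer: none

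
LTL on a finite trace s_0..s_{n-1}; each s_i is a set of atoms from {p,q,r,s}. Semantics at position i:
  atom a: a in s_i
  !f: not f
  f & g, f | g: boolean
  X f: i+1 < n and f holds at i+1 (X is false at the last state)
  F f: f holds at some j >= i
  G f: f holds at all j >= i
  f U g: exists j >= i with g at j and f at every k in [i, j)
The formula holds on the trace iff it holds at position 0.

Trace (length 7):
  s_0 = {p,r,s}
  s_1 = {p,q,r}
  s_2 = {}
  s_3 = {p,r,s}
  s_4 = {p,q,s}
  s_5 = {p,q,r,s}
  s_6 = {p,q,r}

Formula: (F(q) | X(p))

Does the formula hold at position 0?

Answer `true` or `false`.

Answer: true

Derivation:
s_0={p,r,s}: (F(q) | X(p))=True F(q)=True q=False X(p)=True p=True
s_1={p,q,r}: (F(q) | X(p))=True F(q)=True q=True X(p)=False p=True
s_2={}: (F(q) | X(p))=True F(q)=True q=False X(p)=True p=False
s_3={p,r,s}: (F(q) | X(p))=True F(q)=True q=False X(p)=True p=True
s_4={p,q,s}: (F(q) | X(p))=True F(q)=True q=True X(p)=True p=True
s_5={p,q,r,s}: (F(q) | X(p))=True F(q)=True q=True X(p)=True p=True
s_6={p,q,r}: (F(q) | X(p))=True F(q)=True q=True X(p)=False p=True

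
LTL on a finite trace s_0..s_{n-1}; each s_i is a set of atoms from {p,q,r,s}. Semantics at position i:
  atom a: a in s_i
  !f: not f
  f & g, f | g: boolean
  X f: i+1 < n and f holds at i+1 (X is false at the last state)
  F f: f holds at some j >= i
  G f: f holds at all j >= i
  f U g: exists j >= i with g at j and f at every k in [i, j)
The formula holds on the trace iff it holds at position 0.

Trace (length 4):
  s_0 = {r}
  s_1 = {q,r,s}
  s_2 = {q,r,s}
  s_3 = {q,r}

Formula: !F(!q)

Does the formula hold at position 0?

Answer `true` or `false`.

Answer: false

Derivation:
s_0={r}: !F(!q)=False F(!q)=True !q=True q=False
s_1={q,r,s}: !F(!q)=True F(!q)=False !q=False q=True
s_2={q,r,s}: !F(!q)=True F(!q)=False !q=False q=True
s_3={q,r}: !F(!q)=True F(!q)=False !q=False q=True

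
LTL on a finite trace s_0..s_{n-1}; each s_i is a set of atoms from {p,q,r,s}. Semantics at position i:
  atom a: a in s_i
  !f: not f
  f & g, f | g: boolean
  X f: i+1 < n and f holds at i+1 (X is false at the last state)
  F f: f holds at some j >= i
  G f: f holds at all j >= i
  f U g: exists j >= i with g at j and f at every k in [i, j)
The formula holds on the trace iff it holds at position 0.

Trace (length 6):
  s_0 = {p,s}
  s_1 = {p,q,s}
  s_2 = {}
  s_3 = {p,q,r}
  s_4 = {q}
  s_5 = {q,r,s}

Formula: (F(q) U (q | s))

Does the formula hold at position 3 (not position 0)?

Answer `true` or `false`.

Answer: true

Derivation:
s_0={p,s}: (F(q) U (q | s))=True F(q)=True q=False (q | s)=True s=True
s_1={p,q,s}: (F(q) U (q | s))=True F(q)=True q=True (q | s)=True s=True
s_2={}: (F(q) U (q | s))=True F(q)=True q=False (q | s)=False s=False
s_3={p,q,r}: (F(q) U (q | s))=True F(q)=True q=True (q | s)=True s=False
s_4={q}: (F(q) U (q | s))=True F(q)=True q=True (q | s)=True s=False
s_5={q,r,s}: (F(q) U (q | s))=True F(q)=True q=True (q | s)=True s=True
Evaluating at position 3: result = True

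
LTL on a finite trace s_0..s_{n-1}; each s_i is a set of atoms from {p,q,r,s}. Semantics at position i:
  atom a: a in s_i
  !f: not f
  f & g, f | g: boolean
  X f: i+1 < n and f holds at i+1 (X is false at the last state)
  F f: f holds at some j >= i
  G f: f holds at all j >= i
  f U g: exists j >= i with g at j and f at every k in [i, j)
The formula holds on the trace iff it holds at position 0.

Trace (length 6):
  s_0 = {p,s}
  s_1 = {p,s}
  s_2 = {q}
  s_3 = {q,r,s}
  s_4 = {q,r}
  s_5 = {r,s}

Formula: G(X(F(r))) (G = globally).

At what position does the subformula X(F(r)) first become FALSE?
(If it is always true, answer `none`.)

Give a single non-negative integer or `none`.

s_0={p,s}: X(F(r))=True F(r)=True r=False
s_1={p,s}: X(F(r))=True F(r)=True r=False
s_2={q}: X(F(r))=True F(r)=True r=False
s_3={q,r,s}: X(F(r))=True F(r)=True r=True
s_4={q,r}: X(F(r))=True F(r)=True r=True
s_5={r,s}: X(F(r))=False F(r)=True r=True
G(X(F(r))) holds globally = False
First violation at position 5.

Answer: 5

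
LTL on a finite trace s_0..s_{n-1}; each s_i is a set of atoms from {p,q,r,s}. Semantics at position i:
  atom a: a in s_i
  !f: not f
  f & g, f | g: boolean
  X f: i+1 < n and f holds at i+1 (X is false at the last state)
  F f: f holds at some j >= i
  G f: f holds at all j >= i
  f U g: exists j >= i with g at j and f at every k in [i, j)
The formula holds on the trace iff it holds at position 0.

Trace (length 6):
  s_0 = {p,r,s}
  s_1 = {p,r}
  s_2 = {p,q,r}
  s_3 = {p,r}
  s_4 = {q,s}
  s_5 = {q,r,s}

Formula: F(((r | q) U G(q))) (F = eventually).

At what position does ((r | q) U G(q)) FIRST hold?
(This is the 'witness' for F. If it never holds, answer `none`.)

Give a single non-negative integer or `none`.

s_0={p,r,s}: ((r | q) U G(q))=True (r | q)=True r=True q=False G(q)=False
s_1={p,r}: ((r | q) U G(q))=True (r | q)=True r=True q=False G(q)=False
s_2={p,q,r}: ((r | q) U G(q))=True (r | q)=True r=True q=True G(q)=False
s_3={p,r}: ((r | q) U G(q))=True (r | q)=True r=True q=False G(q)=False
s_4={q,s}: ((r | q) U G(q))=True (r | q)=True r=False q=True G(q)=True
s_5={q,r,s}: ((r | q) U G(q))=True (r | q)=True r=True q=True G(q)=True
F(((r | q) U G(q))) holds; first witness at position 0.

Answer: 0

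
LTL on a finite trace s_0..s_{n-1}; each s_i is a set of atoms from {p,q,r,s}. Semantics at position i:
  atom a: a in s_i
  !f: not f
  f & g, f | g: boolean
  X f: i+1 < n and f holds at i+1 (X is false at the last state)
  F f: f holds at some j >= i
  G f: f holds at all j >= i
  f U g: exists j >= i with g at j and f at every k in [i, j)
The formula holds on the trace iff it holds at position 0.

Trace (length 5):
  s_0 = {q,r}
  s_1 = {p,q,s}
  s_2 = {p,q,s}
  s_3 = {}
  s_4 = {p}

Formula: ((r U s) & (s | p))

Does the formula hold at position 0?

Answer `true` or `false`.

Answer: false

Derivation:
s_0={q,r}: ((r U s) & (s | p))=False (r U s)=True r=True s=False (s | p)=False p=False
s_1={p,q,s}: ((r U s) & (s | p))=True (r U s)=True r=False s=True (s | p)=True p=True
s_2={p,q,s}: ((r U s) & (s | p))=True (r U s)=True r=False s=True (s | p)=True p=True
s_3={}: ((r U s) & (s | p))=False (r U s)=False r=False s=False (s | p)=False p=False
s_4={p}: ((r U s) & (s | p))=False (r U s)=False r=False s=False (s | p)=True p=True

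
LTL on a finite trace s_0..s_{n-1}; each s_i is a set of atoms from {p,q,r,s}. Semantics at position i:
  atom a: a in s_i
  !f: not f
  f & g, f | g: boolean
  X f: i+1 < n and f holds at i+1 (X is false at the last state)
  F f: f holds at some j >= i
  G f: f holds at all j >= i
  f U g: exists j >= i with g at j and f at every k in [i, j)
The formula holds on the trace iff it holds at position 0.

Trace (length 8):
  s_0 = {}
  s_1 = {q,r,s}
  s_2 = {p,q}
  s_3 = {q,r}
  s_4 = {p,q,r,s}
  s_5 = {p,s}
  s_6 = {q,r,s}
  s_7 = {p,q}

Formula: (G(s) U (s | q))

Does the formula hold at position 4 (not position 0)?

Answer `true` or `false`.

s_0={}: (G(s) U (s | q))=False G(s)=False s=False (s | q)=False q=False
s_1={q,r,s}: (G(s) U (s | q))=True G(s)=False s=True (s | q)=True q=True
s_2={p,q}: (G(s) U (s | q))=True G(s)=False s=False (s | q)=True q=True
s_3={q,r}: (G(s) U (s | q))=True G(s)=False s=False (s | q)=True q=True
s_4={p,q,r,s}: (G(s) U (s | q))=True G(s)=False s=True (s | q)=True q=True
s_5={p,s}: (G(s) U (s | q))=True G(s)=False s=True (s | q)=True q=False
s_6={q,r,s}: (G(s) U (s | q))=True G(s)=False s=True (s | q)=True q=True
s_7={p,q}: (G(s) U (s | q))=True G(s)=False s=False (s | q)=True q=True
Evaluating at position 4: result = True

Answer: true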